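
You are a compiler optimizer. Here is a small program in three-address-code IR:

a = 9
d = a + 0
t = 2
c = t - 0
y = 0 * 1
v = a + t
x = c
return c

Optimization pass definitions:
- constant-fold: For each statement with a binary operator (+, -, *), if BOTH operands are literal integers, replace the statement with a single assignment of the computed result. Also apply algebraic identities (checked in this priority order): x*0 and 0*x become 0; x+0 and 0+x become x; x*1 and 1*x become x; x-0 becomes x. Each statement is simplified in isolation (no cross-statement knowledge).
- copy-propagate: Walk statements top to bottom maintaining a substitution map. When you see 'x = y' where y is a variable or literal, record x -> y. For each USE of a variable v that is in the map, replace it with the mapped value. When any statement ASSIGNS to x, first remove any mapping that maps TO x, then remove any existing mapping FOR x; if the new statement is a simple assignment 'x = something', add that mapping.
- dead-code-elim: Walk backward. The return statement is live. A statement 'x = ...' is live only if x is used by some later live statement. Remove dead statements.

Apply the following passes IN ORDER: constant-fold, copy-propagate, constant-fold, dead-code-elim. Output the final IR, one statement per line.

Answer: return 2

Derivation:
Initial IR:
  a = 9
  d = a + 0
  t = 2
  c = t - 0
  y = 0 * 1
  v = a + t
  x = c
  return c
After constant-fold (8 stmts):
  a = 9
  d = a
  t = 2
  c = t
  y = 0
  v = a + t
  x = c
  return c
After copy-propagate (8 stmts):
  a = 9
  d = 9
  t = 2
  c = 2
  y = 0
  v = 9 + 2
  x = 2
  return 2
After constant-fold (8 stmts):
  a = 9
  d = 9
  t = 2
  c = 2
  y = 0
  v = 11
  x = 2
  return 2
After dead-code-elim (1 stmts):
  return 2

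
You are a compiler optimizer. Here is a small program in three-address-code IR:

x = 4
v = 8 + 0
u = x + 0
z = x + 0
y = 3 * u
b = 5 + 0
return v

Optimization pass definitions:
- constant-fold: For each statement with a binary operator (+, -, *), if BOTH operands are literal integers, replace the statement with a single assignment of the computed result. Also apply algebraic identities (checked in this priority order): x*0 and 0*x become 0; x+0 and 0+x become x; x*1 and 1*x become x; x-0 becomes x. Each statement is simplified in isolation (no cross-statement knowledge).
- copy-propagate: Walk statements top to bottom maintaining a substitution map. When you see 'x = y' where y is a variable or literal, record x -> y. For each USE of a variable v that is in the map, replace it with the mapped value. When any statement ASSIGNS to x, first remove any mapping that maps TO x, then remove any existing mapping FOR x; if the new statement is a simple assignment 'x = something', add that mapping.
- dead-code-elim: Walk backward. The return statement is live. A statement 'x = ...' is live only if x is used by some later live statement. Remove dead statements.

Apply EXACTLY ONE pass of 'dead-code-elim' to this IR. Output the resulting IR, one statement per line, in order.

Answer: v = 8 + 0
return v

Derivation:
Applying dead-code-elim statement-by-statement:
  [7] return v  -> KEEP (return); live=['v']
  [6] b = 5 + 0  -> DEAD (b not live)
  [5] y = 3 * u  -> DEAD (y not live)
  [4] z = x + 0  -> DEAD (z not live)
  [3] u = x + 0  -> DEAD (u not live)
  [2] v = 8 + 0  -> KEEP; live=[]
  [1] x = 4  -> DEAD (x not live)
Result (2 stmts):
  v = 8 + 0
  return v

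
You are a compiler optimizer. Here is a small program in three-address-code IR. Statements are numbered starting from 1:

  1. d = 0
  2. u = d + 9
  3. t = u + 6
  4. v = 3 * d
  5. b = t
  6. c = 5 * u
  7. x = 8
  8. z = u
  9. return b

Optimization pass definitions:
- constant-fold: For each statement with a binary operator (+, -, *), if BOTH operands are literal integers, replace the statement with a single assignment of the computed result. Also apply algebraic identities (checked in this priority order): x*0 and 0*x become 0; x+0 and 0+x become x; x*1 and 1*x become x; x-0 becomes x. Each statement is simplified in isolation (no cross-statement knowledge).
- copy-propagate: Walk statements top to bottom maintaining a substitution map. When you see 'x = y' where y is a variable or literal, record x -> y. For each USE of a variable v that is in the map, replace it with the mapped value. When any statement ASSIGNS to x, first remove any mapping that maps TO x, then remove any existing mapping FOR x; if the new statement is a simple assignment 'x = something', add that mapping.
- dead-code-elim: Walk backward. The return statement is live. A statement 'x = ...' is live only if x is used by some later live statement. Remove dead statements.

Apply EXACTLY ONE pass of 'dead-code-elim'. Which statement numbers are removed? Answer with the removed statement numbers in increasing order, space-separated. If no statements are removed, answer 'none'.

Answer: 4 6 7 8

Derivation:
Backward liveness scan:
Stmt 1 'd = 0': KEEP (d is live); live-in = []
Stmt 2 'u = d + 9': KEEP (u is live); live-in = ['d']
Stmt 3 't = u + 6': KEEP (t is live); live-in = ['u']
Stmt 4 'v = 3 * d': DEAD (v not in live set ['t'])
Stmt 5 'b = t': KEEP (b is live); live-in = ['t']
Stmt 6 'c = 5 * u': DEAD (c not in live set ['b'])
Stmt 7 'x = 8': DEAD (x not in live set ['b'])
Stmt 8 'z = u': DEAD (z not in live set ['b'])
Stmt 9 'return b': KEEP (return); live-in = ['b']
Removed statement numbers: [4, 6, 7, 8]
Surviving IR:
  d = 0
  u = d + 9
  t = u + 6
  b = t
  return b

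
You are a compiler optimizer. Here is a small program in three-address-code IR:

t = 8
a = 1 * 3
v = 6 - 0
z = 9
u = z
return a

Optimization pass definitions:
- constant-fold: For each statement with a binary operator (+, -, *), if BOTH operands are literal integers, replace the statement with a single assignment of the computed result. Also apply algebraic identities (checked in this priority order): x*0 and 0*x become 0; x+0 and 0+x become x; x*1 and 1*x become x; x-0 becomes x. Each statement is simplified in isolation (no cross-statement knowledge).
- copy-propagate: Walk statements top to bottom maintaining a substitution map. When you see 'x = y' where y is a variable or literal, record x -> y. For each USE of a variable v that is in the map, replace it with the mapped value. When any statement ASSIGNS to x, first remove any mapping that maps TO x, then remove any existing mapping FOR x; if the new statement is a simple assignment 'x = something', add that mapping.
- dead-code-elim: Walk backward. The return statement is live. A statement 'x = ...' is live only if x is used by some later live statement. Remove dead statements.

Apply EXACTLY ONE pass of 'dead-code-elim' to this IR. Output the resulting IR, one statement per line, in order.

Applying dead-code-elim statement-by-statement:
  [6] return a  -> KEEP (return); live=['a']
  [5] u = z  -> DEAD (u not live)
  [4] z = 9  -> DEAD (z not live)
  [3] v = 6 - 0  -> DEAD (v not live)
  [2] a = 1 * 3  -> KEEP; live=[]
  [1] t = 8  -> DEAD (t not live)
Result (2 stmts):
  a = 1 * 3
  return a

Answer: a = 1 * 3
return a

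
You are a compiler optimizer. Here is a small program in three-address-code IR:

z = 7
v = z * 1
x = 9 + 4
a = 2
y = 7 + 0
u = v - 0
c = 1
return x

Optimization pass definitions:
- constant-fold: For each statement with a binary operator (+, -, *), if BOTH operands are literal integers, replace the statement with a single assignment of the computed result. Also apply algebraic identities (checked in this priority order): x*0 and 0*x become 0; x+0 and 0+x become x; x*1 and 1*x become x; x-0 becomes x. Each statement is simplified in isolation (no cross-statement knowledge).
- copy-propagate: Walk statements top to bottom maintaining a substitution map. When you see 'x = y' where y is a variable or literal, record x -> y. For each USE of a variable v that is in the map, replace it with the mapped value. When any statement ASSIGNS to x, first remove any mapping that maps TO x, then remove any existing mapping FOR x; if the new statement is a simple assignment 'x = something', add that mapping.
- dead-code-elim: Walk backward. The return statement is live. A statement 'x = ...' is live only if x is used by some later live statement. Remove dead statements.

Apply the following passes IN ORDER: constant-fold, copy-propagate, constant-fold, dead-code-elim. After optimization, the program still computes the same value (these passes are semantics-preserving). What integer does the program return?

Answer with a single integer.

Initial IR:
  z = 7
  v = z * 1
  x = 9 + 4
  a = 2
  y = 7 + 0
  u = v - 0
  c = 1
  return x
After constant-fold (8 stmts):
  z = 7
  v = z
  x = 13
  a = 2
  y = 7
  u = v
  c = 1
  return x
After copy-propagate (8 stmts):
  z = 7
  v = 7
  x = 13
  a = 2
  y = 7
  u = 7
  c = 1
  return 13
After constant-fold (8 stmts):
  z = 7
  v = 7
  x = 13
  a = 2
  y = 7
  u = 7
  c = 1
  return 13
After dead-code-elim (1 stmts):
  return 13
Evaluate:
  z = 7  =>  z = 7
  v = z * 1  =>  v = 7
  x = 9 + 4  =>  x = 13
  a = 2  =>  a = 2
  y = 7 + 0  =>  y = 7
  u = v - 0  =>  u = 7
  c = 1  =>  c = 1
  return x = 13

Answer: 13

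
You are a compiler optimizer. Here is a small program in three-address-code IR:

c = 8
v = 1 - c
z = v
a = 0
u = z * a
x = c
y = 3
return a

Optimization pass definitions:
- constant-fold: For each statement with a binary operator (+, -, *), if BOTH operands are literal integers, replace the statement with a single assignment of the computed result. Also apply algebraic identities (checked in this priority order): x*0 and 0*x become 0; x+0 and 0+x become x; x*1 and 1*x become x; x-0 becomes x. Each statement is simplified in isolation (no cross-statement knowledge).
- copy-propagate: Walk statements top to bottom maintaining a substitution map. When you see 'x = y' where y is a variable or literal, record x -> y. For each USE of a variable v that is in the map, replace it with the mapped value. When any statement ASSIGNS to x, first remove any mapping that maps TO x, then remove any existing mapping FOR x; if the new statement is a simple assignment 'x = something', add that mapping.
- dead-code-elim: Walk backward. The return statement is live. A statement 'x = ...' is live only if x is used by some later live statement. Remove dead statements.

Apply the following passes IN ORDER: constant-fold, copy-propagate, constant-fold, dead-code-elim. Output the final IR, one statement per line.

Answer: return 0

Derivation:
Initial IR:
  c = 8
  v = 1 - c
  z = v
  a = 0
  u = z * a
  x = c
  y = 3
  return a
After constant-fold (8 stmts):
  c = 8
  v = 1 - c
  z = v
  a = 0
  u = z * a
  x = c
  y = 3
  return a
After copy-propagate (8 stmts):
  c = 8
  v = 1 - 8
  z = v
  a = 0
  u = v * 0
  x = 8
  y = 3
  return 0
After constant-fold (8 stmts):
  c = 8
  v = -7
  z = v
  a = 0
  u = 0
  x = 8
  y = 3
  return 0
After dead-code-elim (1 stmts):
  return 0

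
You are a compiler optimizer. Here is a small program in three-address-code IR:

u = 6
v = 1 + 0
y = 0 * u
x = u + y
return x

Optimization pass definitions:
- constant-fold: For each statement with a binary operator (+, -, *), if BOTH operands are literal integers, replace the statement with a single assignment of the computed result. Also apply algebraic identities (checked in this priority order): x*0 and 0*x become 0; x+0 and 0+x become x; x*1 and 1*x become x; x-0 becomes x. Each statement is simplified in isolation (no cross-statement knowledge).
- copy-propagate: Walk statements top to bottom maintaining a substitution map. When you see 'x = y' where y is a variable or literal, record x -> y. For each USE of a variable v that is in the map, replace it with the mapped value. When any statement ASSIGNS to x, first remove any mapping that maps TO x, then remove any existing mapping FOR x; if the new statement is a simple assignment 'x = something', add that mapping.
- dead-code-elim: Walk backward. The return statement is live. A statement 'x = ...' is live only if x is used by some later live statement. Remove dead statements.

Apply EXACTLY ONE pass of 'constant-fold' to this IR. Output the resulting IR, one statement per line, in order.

Answer: u = 6
v = 1
y = 0
x = u + y
return x

Derivation:
Applying constant-fold statement-by-statement:
  [1] u = 6  (unchanged)
  [2] v = 1 + 0  -> v = 1
  [3] y = 0 * u  -> y = 0
  [4] x = u + y  (unchanged)
  [5] return x  (unchanged)
Result (5 stmts):
  u = 6
  v = 1
  y = 0
  x = u + y
  return x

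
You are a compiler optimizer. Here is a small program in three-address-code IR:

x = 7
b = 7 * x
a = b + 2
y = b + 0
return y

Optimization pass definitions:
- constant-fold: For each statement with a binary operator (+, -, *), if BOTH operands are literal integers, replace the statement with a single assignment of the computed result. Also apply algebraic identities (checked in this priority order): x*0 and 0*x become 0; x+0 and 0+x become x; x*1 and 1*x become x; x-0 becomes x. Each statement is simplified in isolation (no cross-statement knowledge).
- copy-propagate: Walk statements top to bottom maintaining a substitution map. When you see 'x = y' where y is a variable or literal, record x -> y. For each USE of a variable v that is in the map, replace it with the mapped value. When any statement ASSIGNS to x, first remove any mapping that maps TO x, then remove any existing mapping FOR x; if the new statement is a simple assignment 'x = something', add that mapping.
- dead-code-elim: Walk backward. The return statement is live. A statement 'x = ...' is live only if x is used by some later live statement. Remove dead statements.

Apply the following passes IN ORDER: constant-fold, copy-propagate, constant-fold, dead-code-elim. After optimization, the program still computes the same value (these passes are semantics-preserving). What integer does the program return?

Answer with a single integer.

Answer: 49

Derivation:
Initial IR:
  x = 7
  b = 7 * x
  a = b + 2
  y = b + 0
  return y
After constant-fold (5 stmts):
  x = 7
  b = 7 * x
  a = b + 2
  y = b
  return y
After copy-propagate (5 stmts):
  x = 7
  b = 7 * 7
  a = b + 2
  y = b
  return b
After constant-fold (5 stmts):
  x = 7
  b = 49
  a = b + 2
  y = b
  return b
After dead-code-elim (2 stmts):
  b = 49
  return b
Evaluate:
  x = 7  =>  x = 7
  b = 7 * x  =>  b = 49
  a = b + 2  =>  a = 51
  y = b + 0  =>  y = 49
  return y = 49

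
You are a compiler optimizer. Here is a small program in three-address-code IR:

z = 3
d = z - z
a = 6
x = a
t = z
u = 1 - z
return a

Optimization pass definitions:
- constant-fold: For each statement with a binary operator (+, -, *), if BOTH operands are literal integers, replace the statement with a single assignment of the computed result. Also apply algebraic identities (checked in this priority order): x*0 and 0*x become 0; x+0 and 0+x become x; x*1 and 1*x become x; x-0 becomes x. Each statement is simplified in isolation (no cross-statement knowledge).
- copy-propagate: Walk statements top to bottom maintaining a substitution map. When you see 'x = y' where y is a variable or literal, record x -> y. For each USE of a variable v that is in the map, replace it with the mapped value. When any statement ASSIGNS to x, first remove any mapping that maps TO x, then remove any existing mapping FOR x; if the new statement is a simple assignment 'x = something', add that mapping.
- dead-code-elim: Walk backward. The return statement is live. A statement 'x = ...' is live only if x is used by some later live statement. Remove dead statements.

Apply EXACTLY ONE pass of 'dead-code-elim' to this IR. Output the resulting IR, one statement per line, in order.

Answer: a = 6
return a

Derivation:
Applying dead-code-elim statement-by-statement:
  [7] return a  -> KEEP (return); live=['a']
  [6] u = 1 - z  -> DEAD (u not live)
  [5] t = z  -> DEAD (t not live)
  [4] x = a  -> DEAD (x not live)
  [3] a = 6  -> KEEP; live=[]
  [2] d = z - z  -> DEAD (d not live)
  [1] z = 3  -> DEAD (z not live)
Result (2 stmts):
  a = 6
  return a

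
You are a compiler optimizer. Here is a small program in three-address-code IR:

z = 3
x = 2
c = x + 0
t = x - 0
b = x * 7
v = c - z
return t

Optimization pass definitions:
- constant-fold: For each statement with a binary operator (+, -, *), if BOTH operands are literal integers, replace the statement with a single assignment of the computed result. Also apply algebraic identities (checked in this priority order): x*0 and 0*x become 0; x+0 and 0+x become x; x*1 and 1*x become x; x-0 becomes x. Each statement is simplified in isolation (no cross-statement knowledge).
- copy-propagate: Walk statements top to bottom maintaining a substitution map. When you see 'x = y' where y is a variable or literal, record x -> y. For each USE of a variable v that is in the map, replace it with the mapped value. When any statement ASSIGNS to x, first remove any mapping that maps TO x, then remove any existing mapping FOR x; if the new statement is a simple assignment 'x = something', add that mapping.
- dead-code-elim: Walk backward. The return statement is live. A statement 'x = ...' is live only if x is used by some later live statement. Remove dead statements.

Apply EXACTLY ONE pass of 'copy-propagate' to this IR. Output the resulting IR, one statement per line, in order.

Answer: z = 3
x = 2
c = 2 + 0
t = 2 - 0
b = 2 * 7
v = c - 3
return t

Derivation:
Applying copy-propagate statement-by-statement:
  [1] z = 3  (unchanged)
  [2] x = 2  (unchanged)
  [3] c = x + 0  -> c = 2 + 0
  [4] t = x - 0  -> t = 2 - 0
  [5] b = x * 7  -> b = 2 * 7
  [6] v = c - z  -> v = c - 3
  [7] return t  (unchanged)
Result (7 stmts):
  z = 3
  x = 2
  c = 2 + 0
  t = 2 - 0
  b = 2 * 7
  v = c - 3
  return t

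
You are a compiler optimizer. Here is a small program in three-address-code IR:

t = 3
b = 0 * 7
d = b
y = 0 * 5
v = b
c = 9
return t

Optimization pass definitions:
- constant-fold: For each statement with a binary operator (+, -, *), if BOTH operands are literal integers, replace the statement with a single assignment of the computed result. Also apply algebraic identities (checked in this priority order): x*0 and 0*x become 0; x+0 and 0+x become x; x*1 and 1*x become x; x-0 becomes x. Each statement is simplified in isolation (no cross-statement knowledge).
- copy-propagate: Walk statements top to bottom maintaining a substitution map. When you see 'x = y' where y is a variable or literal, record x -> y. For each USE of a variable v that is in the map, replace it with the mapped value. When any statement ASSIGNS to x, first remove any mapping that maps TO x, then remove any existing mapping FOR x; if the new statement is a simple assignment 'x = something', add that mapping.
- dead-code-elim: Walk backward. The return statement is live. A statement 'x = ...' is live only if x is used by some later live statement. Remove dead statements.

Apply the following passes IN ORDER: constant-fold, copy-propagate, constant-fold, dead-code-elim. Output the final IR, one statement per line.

Initial IR:
  t = 3
  b = 0 * 7
  d = b
  y = 0 * 5
  v = b
  c = 9
  return t
After constant-fold (7 stmts):
  t = 3
  b = 0
  d = b
  y = 0
  v = b
  c = 9
  return t
After copy-propagate (7 stmts):
  t = 3
  b = 0
  d = 0
  y = 0
  v = 0
  c = 9
  return 3
After constant-fold (7 stmts):
  t = 3
  b = 0
  d = 0
  y = 0
  v = 0
  c = 9
  return 3
After dead-code-elim (1 stmts):
  return 3

Answer: return 3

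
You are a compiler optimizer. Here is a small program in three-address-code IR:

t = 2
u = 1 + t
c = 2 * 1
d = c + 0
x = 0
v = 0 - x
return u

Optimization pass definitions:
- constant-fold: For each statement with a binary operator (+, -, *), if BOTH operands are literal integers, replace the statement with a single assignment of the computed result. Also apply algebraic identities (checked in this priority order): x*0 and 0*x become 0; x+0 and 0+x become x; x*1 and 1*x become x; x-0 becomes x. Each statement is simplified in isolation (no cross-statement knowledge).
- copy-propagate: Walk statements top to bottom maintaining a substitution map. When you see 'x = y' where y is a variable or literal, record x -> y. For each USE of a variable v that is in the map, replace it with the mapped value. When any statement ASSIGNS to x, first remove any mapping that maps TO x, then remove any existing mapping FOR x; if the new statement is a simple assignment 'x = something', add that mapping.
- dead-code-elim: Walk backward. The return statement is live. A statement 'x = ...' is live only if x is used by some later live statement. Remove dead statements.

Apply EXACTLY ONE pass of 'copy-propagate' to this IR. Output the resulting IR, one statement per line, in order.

Applying copy-propagate statement-by-statement:
  [1] t = 2  (unchanged)
  [2] u = 1 + t  -> u = 1 + 2
  [3] c = 2 * 1  (unchanged)
  [4] d = c + 0  (unchanged)
  [5] x = 0  (unchanged)
  [6] v = 0 - x  -> v = 0 - 0
  [7] return u  (unchanged)
Result (7 stmts):
  t = 2
  u = 1 + 2
  c = 2 * 1
  d = c + 0
  x = 0
  v = 0 - 0
  return u

Answer: t = 2
u = 1 + 2
c = 2 * 1
d = c + 0
x = 0
v = 0 - 0
return u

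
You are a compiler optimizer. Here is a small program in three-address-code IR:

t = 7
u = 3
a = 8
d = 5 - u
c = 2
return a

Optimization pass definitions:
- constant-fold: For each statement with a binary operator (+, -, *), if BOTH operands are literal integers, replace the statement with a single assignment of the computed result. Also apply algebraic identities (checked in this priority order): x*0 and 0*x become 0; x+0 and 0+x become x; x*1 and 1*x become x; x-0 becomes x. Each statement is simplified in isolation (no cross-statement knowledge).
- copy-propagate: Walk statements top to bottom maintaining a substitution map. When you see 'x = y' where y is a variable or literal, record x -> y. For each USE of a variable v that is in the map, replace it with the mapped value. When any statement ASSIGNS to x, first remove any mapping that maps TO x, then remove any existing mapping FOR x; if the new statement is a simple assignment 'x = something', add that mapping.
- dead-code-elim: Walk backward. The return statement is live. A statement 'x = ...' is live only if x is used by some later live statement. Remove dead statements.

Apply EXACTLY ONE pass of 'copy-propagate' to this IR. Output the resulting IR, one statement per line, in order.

Applying copy-propagate statement-by-statement:
  [1] t = 7  (unchanged)
  [2] u = 3  (unchanged)
  [3] a = 8  (unchanged)
  [4] d = 5 - u  -> d = 5 - 3
  [5] c = 2  (unchanged)
  [6] return a  -> return 8
Result (6 stmts):
  t = 7
  u = 3
  a = 8
  d = 5 - 3
  c = 2
  return 8

Answer: t = 7
u = 3
a = 8
d = 5 - 3
c = 2
return 8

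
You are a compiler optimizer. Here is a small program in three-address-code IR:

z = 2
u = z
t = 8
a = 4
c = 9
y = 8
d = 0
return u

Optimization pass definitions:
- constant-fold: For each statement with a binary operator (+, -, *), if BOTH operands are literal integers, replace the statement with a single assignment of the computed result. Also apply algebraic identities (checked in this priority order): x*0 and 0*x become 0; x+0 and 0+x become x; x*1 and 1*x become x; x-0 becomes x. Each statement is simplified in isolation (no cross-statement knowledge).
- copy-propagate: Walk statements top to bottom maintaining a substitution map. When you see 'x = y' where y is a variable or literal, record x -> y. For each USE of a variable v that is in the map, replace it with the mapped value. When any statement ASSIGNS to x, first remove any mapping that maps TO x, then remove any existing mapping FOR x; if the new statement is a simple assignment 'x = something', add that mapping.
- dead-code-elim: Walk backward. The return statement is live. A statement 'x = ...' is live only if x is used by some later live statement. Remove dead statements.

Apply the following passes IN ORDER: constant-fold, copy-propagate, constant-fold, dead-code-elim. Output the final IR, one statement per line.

Answer: return 2

Derivation:
Initial IR:
  z = 2
  u = z
  t = 8
  a = 4
  c = 9
  y = 8
  d = 0
  return u
After constant-fold (8 stmts):
  z = 2
  u = z
  t = 8
  a = 4
  c = 9
  y = 8
  d = 0
  return u
After copy-propagate (8 stmts):
  z = 2
  u = 2
  t = 8
  a = 4
  c = 9
  y = 8
  d = 0
  return 2
After constant-fold (8 stmts):
  z = 2
  u = 2
  t = 8
  a = 4
  c = 9
  y = 8
  d = 0
  return 2
After dead-code-elim (1 stmts):
  return 2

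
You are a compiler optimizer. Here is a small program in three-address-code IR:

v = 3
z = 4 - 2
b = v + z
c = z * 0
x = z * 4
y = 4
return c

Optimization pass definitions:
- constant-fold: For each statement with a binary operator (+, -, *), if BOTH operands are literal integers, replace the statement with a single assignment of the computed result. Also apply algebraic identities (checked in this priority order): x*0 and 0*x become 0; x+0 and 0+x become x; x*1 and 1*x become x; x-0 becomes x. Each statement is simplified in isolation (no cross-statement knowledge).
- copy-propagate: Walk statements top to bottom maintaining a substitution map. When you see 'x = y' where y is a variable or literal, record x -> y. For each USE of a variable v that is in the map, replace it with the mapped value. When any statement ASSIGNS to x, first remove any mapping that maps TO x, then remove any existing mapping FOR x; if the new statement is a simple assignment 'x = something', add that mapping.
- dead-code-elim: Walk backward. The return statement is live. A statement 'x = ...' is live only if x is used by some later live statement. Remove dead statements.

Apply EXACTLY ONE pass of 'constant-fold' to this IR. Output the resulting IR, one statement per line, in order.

Applying constant-fold statement-by-statement:
  [1] v = 3  (unchanged)
  [2] z = 4 - 2  -> z = 2
  [3] b = v + z  (unchanged)
  [4] c = z * 0  -> c = 0
  [5] x = z * 4  (unchanged)
  [6] y = 4  (unchanged)
  [7] return c  (unchanged)
Result (7 stmts):
  v = 3
  z = 2
  b = v + z
  c = 0
  x = z * 4
  y = 4
  return c

Answer: v = 3
z = 2
b = v + z
c = 0
x = z * 4
y = 4
return c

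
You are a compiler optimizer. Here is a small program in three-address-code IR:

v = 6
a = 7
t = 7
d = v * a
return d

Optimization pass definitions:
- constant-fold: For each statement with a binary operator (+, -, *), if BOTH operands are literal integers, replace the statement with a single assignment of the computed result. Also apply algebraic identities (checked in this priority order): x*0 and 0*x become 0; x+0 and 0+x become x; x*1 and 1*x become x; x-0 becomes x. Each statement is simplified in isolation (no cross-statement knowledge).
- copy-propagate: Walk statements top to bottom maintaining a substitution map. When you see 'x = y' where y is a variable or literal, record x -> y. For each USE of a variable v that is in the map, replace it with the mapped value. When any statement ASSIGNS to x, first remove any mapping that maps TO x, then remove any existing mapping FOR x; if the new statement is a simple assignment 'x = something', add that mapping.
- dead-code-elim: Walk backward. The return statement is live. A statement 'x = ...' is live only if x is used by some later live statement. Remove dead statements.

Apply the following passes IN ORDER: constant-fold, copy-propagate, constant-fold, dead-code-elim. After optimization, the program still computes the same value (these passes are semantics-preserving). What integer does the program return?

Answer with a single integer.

Initial IR:
  v = 6
  a = 7
  t = 7
  d = v * a
  return d
After constant-fold (5 stmts):
  v = 6
  a = 7
  t = 7
  d = v * a
  return d
After copy-propagate (5 stmts):
  v = 6
  a = 7
  t = 7
  d = 6 * 7
  return d
After constant-fold (5 stmts):
  v = 6
  a = 7
  t = 7
  d = 42
  return d
After dead-code-elim (2 stmts):
  d = 42
  return d
Evaluate:
  v = 6  =>  v = 6
  a = 7  =>  a = 7
  t = 7  =>  t = 7
  d = v * a  =>  d = 42
  return d = 42

Answer: 42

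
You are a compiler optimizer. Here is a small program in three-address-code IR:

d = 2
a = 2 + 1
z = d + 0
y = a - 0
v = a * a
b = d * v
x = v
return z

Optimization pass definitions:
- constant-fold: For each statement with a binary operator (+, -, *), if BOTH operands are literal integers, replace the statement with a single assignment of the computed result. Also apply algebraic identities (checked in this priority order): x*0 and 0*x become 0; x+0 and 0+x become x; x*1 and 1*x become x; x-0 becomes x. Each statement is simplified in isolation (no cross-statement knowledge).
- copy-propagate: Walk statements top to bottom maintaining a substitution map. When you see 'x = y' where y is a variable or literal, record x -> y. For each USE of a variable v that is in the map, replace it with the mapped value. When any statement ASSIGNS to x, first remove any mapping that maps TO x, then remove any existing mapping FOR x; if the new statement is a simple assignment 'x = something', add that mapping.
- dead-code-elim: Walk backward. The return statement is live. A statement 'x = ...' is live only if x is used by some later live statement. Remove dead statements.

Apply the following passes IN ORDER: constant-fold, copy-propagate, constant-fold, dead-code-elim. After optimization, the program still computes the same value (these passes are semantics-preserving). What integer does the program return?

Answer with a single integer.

Answer: 2

Derivation:
Initial IR:
  d = 2
  a = 2 + 1
  z = d + 0
  y = a - 0
  v = a * a
  b = d * v
  x = v
  return z
After constant-fold (8 stmts):
  d = 2
  a = 3
  z = d
  y = a
  v = a * a
  b = d * v
  x = v
  return z
After copy-propagate (8 stmts):
  d = 2
  a = 3
  z = 2
  y = 3
  v = 3 * 3
  b = 2 * v
  x = v
  return 2
After constant-fold (8 stmts):
  d = 2
  a = 3
  z = 2
  y = 3
  v = 9
  b = 2 * v
  x = v
  return 2
After dead-code-elim (1 stmts):
  return 2
Evaluate:
  d = 2  =>  d = 2
  a = 2 + 1  =>  a = 3
  z = d + 0  =>  z = 2
  y = a - 0  =>  y = 3
  v = a * a  =>  v = 9
  b = d * v  =>  b = 18
  x = v  =>  x = 9
  return z = 2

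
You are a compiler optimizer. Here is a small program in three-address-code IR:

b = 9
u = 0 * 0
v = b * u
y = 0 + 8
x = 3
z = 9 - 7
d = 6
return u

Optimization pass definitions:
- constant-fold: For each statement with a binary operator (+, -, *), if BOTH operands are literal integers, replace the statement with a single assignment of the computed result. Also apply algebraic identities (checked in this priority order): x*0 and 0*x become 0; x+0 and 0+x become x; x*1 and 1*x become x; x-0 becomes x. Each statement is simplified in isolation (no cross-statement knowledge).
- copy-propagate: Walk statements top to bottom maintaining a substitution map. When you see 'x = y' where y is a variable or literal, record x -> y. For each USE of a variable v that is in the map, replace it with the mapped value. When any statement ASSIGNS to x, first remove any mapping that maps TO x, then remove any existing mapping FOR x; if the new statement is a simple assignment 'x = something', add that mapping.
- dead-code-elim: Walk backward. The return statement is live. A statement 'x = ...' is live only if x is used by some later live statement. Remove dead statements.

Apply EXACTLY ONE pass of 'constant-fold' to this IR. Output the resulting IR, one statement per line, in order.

Applying constant-fold statement-by-statement:
  [1] b = 9  (unchanged)
  [2] u = 0 * 0  -> u = 0
  [3] v = b * u  (unchanged)
  [4] y = 0 + 8  -> y = 8
  [5] x = 3  (unchanged)
  [6] z = 9 - 7  -> z = 2
  [7] d = 6  (unchanged)
  [8] return u  (unchanged)
Result (8 stmts):
  b = 9
  u = 0
  v = b * u
  y = 8
  x = 3
  z = 2
  d = 6
  return u

Answer: b = 9
u = 0
v = b * u
y = 8
x = 3
z = 2
d = 6
return u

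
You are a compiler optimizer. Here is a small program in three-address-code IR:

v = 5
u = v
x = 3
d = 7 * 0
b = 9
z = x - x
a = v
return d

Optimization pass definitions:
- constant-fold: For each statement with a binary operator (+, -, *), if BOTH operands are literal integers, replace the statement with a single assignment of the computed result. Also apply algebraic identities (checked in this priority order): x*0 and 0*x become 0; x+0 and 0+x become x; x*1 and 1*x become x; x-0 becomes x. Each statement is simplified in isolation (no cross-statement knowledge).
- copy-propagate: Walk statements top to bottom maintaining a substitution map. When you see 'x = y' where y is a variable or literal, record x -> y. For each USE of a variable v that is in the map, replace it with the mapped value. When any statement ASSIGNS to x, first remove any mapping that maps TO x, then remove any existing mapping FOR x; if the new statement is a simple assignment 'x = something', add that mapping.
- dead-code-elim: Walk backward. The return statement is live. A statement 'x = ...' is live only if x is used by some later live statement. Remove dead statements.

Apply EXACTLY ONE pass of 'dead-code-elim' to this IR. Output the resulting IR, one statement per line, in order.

Answer: d = 7 * 0
return d

Derivation:
Applying dead-code-elim statement-by-statement:
  [8] return d  -> KEEP (return); live=['d']
  [7] a = v  -> DEAD (a not live)
  [6] z = x - x  -> DEAD (z not live)
  [5] b = 9  -> DEAD (b not live)
  [4] d = 7 * 0  -> KEEP; live=[]
  [3] x = 3  -> DEAD (x not live)
  [2] u = v  -> DEAD (u not live)
  [1] v = 5  -> DEAD (v not live)
Result (2 stmts):
  d = 7 * 0
  return d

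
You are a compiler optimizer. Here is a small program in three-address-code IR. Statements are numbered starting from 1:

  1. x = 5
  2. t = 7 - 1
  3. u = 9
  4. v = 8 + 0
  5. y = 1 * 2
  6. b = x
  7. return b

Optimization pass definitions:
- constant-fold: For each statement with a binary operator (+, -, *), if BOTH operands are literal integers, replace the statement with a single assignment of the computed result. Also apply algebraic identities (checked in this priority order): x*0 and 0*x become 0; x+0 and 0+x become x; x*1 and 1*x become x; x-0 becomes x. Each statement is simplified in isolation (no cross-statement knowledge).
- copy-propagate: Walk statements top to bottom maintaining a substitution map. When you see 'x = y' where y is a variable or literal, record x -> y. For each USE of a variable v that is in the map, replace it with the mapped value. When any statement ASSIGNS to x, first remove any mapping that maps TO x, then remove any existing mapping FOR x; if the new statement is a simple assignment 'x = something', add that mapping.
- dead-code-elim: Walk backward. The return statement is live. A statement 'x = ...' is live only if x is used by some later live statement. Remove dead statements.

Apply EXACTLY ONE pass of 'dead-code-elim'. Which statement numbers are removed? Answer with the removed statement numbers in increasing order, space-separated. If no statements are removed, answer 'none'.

Backward liveness scan:
Stmt 1 'x = 5': KEEP (x is live); live-in = []
Stmt 2 't = 7 - 1': DEAD (t not in live set ['x'])
Stmt 3 'u = 9': DEAD (u not in live set ['x'])
Stmt 4 'v = 8 + 0': DEAD (v not in live set ['x'])
Stmt 5 'y = 1 * 2': DEAD (y not in live set ['x'])
Stmt 6 'b = x': KEEP (b is live); live-in = ['x']
Stmt 7 'return b': KEEP (return); live-in = ['b']
Removed statement numbers: [2, 3, 4, 5]
Surviving IR:
  x = 5
  b = x
  return b

Answer: 2 3 4 5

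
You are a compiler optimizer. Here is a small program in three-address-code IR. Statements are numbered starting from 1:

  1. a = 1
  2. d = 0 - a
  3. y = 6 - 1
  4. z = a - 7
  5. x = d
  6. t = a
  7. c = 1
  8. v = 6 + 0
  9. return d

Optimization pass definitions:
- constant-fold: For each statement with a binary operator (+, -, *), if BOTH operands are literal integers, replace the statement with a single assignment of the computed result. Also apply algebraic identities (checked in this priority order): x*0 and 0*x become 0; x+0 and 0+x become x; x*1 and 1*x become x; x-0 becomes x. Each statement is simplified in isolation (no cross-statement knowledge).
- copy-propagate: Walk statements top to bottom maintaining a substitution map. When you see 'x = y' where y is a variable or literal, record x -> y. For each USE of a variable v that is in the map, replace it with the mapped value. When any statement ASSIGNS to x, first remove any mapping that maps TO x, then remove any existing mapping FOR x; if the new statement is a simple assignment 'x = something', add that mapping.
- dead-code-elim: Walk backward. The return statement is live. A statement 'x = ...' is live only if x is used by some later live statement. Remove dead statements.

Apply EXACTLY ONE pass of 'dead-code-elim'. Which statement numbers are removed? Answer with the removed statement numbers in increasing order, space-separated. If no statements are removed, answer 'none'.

Answer: 3 4 5 6 7 8

Derivation:
Backward liveness scan:
Stmt 1 'a = 1': KEEP (a is live); live-in = []
Stmt 2 'd = 0 - a': KEEP (d is live); live-in = ['a']
Stmt 3 'y = 6 - 1': DEAD (y not in live set ['d'])
Stmt 4 'z = a - 7': DEAD (z not in live set ['d'])
Stmt 5 'x = d': DEAD (x not in live set ['d'])
Stmt 6 't = a': DEAD (t not in live set ['d'])
Stmt 7 'c = 1': DEAD (c not in live set ['d'])
Stmt 8 'v = 6 + 0': DEAD (v not in live set ['d'])
Stmt 9 'return d': KEEP (return); live-in = ['d']
Removed statement numbers: [3, 4, 5, 6, 7, 8]
Surviving IR:
  a = 1
  d = 0 - a
  return d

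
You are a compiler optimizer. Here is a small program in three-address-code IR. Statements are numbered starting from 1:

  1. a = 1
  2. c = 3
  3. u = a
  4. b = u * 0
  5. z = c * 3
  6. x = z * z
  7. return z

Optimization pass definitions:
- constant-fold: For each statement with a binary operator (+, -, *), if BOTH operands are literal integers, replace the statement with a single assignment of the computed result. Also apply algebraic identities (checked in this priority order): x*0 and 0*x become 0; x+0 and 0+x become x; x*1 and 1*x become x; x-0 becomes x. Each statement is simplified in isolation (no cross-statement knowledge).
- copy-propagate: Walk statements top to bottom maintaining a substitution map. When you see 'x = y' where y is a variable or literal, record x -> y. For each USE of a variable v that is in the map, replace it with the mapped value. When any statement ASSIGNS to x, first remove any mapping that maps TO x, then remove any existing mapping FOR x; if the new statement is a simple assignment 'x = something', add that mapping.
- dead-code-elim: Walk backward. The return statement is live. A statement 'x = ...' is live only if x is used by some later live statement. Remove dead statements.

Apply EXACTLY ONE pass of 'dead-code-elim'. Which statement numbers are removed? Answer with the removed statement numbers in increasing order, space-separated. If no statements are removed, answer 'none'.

Backward liveness scan:
Stmt 1 'a = 1': DEAD (a not in live set [])
Stmt 2 'c = 3': KEEP (c is live); live-in = []
Stmt 3 'u = a': DEAD (u not in live set ['c'])
Stmt 4 'b = u * 0': DEAD (b not in live set ['c'])
Stmt 5 'z = c * 3': KEEP (z is live); live-in = ['c']
Stmt 6 'x = z * z': DEAD (x not in live set ['z'])
Stmt 7 'return z': KEEP (return); live-in = ['z']
Removed statement numbers: [1, 3, 4, 6]
Surviving IR:
  c = 3
  z = c * 3
  return z

Answer: 1 3 4 6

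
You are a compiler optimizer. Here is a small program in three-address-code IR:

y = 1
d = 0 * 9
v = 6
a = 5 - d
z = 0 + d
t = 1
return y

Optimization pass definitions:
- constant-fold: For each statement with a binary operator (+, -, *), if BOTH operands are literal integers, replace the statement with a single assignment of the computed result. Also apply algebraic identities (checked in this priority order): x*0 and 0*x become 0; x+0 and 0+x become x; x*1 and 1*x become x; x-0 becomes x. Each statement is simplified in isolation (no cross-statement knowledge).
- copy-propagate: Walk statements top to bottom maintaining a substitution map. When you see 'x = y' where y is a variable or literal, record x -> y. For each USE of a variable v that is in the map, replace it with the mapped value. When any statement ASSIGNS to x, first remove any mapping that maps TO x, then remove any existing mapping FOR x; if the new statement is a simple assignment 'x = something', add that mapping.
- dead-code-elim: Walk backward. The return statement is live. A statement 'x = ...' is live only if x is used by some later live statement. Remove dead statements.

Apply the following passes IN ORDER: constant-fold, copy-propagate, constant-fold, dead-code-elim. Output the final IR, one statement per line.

Answer: return 1

Derivation:
Initial IR:
  y = 1
  d = 0 * 9
  v = 6
  a = 5 - d
  z = 0 + d
  t = 1
  return y
After constant-fold (7 stmts):
  y = 1
  d = 0
  v = 6
  a = 5 - d
  z = d
  t = 1
  return y
After copy-propagate (7 stmts):
  y = 1
  d = 0
  v = 6
  a = 5 - 0
  z = 0
  t = 1
  return 1
After constant-fold (7 stmts):
  y = 1
  d = 0
  v = 6
  a = 5
  z = 0
  t = 1
  return 1
After dead-code-elim (1 stmts):
  return 1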